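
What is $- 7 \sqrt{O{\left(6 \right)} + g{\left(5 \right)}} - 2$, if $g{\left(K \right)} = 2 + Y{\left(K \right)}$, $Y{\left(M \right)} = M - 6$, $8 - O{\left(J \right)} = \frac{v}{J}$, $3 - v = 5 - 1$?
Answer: $-2 - \frac{7 \sqrt{330}}{6} \approx -23.194$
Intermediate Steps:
$v = -1$ ($v = 3 - \left(5 - 1\right) = 3 - 4 = -1$)
$O{\left(J \right)} = 8 + \frac{1}{J}$ ($O{\left(J \right)} = 8 - - \frac{1}{J} = 8 + \frac{1}{J}$)
$Y{\left(M \right)} = -6 + M$ ($Y{\left(M \right)} = M - 6 = -6 + M$)
$g{\left(K \right)} = -4 + K$ ($g{\left(K \right)} = 2 + \left(-6 + K\right) = -4 + K$)
$- 7 \sqrt{O{\left(6 \right)} + g{\left(5 \right)}} - 2 = - 7 \sqrt{\left(8 + \frac{1}{6}\right) + \left(-4 + 5\right)} - 2 = - 7 \sqrt{\left(8 + \frac{1}{6}\right) + 1} - 2 = - 7 \sqrt{\frac{49}{6} + 1} - 2 = - 7 \sqrt{\frac{55}{6}} - 2 = - 7 \frac{\sqrt{330}}{6} - 2 = - \frac{7 \sqrt{330}}{6} - 2 = -2 - \frac{7 \sqrt{330}}{6}$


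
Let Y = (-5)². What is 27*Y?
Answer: 675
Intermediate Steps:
Y = 25
27*Y = 27*25 = 675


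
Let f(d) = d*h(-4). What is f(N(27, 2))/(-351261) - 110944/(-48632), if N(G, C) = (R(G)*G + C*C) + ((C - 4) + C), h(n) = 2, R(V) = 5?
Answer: 4869597586/2135315619 ≈ 2.2805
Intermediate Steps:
N(G, C) = -4 + C**2 + 2*C + 5*G (N(G, C) = (5*G + C*C) + ((C - 4) + C) = (5*G + C**2) + ((-4 + C) + C) = (C**2 + 5*G) + (-4 + 2*C) = -4 + C**2 + 2*C + 5*G)
f(d) = 2*d (f(d) = d*2 = 2*d)
f(N(27, 2))/(-351261) - 110944/(-48632) = (2*(-4 + 2**2 + 2*2 + 5*27))/(-351261) - 110944/(-48632) = (2*(-4 + 4 + 4 + 135))*(-1/351261) - 110944*(-1/48632) = (2*139)*(-1/351261) + 13868/6079 = 278*(-1/351261) + 13868/6079 = -278/351261 + 13868/6079 = 4869597586/2135315619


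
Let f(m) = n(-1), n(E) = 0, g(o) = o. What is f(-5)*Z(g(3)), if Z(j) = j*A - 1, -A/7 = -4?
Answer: 0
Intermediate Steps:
A = 28 (A = -7*(-4) = 28)
f(m) = 0
Z(j) = -1 + 28*j (Z(j) = j*28 - 1 = 28*j - 1 = -1 + 28*j)
f(-5)*Z(g(3)) = 0*(-1 + 28*3) = 0*(-1 + 84) = 0*83 = 0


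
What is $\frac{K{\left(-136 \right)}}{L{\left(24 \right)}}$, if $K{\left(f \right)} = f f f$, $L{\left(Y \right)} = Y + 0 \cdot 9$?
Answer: $- \frac{314432}{3} \approx -1.0481 \cdot 10^{5}$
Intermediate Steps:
$L{\left(Y \right)} = Y$ ($L{\left(Y \right)} = Y + 0 = Y$)
$K{\left(f \right)} = f^{3}$ ($K{\left(f \right)} = f^{2} f = f^{3}$)
$\frac{K{\left(-136 \right)}}{L{\left(24 \right)}} = \frac{\left(-136\right)^{3}}{24} = \left(-2515456\right) \frac{1}{24} = - \frac{314432}{3}$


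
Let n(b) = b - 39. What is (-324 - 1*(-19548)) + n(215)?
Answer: 19400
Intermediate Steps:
n(b) = -39 + b
(-324 - 1*(-19548)) + n(215) = (-324 - 1*(-19548)) + (-39 + 215) = (-324 + 19548) + 176 = 19224 + 176 = 19400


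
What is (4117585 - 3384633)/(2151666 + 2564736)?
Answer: 366476/2358201 ≈ 0.15540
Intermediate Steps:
(4117585 - 3384633)/(2151666 + 2564736) = 732952/4716402 = 732952*(1/4716402) = 366476/2358201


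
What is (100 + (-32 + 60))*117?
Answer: 14976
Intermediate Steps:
(100 + (-32 + 60))*117 = (100 + 28)*117 = 128*117 = 14976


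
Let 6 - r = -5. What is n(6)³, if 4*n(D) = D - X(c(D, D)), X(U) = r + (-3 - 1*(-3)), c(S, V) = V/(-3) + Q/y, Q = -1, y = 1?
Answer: -125/64 ≈ -1.9531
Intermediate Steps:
r = 11 (r = 6 - 1*(-5) = 6 + 5 = 11)
c(S, V) = -1 - V/3 (c(S, V) = V/(-3) - 1/1 = V*(-⅓) - 1*1 = -V/3 - 1 = -1 - V/3)
X(U) = 11 (X(U) = 11 + (-3 - 1*(-3)) = 11 + (-3 + 3) = 11 + 0 = 11)
n(D) = -11/4 + D/4 (n(D) = (D - 1*11)/4 = (D - 11)/4 = (-11 + D)/4 = -11/4 + D/4)
n(6)³ = (-11/4 + (¼)*6)³ = (-11/4 + 3/2)³ = (-5/4)³ = -125/64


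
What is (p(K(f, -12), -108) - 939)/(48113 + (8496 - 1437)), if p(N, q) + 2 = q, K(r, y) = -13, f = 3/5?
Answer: -1049/55172 ≈ -0.019013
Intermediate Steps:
f = ⅗ (f = 3*(⅕) = ⅗ ≈ 0.60000)
p(N, q) = -2 + q
(p(K(f, -12), -108) - 939)/(48113 + (8496 - 1437)) = ((-2 - 108) - 939)/(48113 + (8496 - 1437)) = (-110 - 939)/(48113 + 7059) = -1049/55172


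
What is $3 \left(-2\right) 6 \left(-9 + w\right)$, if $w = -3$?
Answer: $432$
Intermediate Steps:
$3 \left(-2\right) 6 \left(-9 + w\right) = 3 \left(-2\right) 6 \left(-9 - 3\right) = \left(-6\right) 6 \left(-12\right) = \left(-36\right) \left(-12\right) = 432$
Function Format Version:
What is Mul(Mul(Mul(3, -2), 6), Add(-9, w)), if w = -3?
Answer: 432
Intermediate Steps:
Mul(Mul(Mul(3, -2), 6), Add(-9, w)) = Mul(Mul(Mul(3, -2), 6), Add(-9, -3)) = Mul(Mul(-6, 6), -12) = Mul(-36, -12) = 432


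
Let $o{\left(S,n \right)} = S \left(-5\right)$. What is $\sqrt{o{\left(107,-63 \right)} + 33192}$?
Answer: $17 \sqrt{113} \approx 180.71$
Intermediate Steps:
$o{\left(S,n \right)} = - 5 S$
$\sqrt{o{\left(107,-63 \right)} + 33192} = \sqrt{\left(-5\right) 107 + 33192} = \sqrt{-535 + 33192} = \sqrt{32657} = 17 \sqrt{113}$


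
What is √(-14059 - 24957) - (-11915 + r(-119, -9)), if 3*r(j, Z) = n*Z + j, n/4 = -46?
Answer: 34208/3 + 2*I*√9754 ≈ 11403.0 + 197.52*I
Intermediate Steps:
n = -184 (n = 4*(-46) = -184)
r(j, Z) = -184*Z/3 + j/3 (r(j, Z) = (-184*Z + j)/3 = (j - 184*Z)/3 = -184*Z/3 + j/3)
√(-14059 - 24957) - (-11915 + r(-119, -9)) = √(-14059 - 24957) - (-11915 + (-184/3*(-9) + (⅓)*(-119))) = √(-39016) - (-11915 + (552 - 119/3)) = 2*I*√9754 - (-11915 + 1537/3) = 2*I*√9754 - 1*(-34208/3) = 2*I*√9754 + 34208/3 = 34208/3 + 2*I*√9754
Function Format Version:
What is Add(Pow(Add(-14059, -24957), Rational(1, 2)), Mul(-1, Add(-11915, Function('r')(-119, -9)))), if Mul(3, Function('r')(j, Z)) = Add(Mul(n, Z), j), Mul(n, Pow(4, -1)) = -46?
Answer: Add(Rational(34208, 3), Mul(2, I, Pow(9754, Rational(1, 2)))) ≈ Add(11403., Mul(197.52, I))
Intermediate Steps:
n = -184 (n = Mul(4, -46) = -184)
Function('r')(j, Z) = Add(Mul(Rational(-184, 3), Z), Mul(Rational(1, 3), j)) (Function('r')(j, Z) = Mul(Rational(1, 3), Add(Mul(-184, Z), j)) = Mul(Rational(1, 3), Add(j, Mul(-184, Z))) = Add(Mul(Rational(-184, 3), Z), Mul(Rational(1, 3), j)))
Add(Pow(Add(-14059, -24957), Rational(1, 2)), Mul(-1, Add(-11915, Function('r')(-119, -9)))) = Add(Pow(Add(-14059, -24957), Rational(1, 2)), Mul(-1, Add(-11915, Add(Mul(Rational(-184, 3), -9), Mul(Rational(1, 3), -119))))) = Add(Pow(-39016, Rational(1, 2)), Mul(-1, Add(-11915, Add(552, Rational(-119, 3))))) = Add(Mul(2, I, Pow(9754, Rational(1, 2))), Mul(-1, Add(-11915, Rational(1537, 3)))) = Add(Mul(2, I, Pow(9754, Rational(1, 2))), Mul(-1, Rational(-34208, 3))) = Add(Mul(2, I, Pow(9754, Rational(1, 2))), Rational(34208, 3)) = Add(Rational(34208, 3), Mul(2, I, Pow(9754, Rational(1, 2))))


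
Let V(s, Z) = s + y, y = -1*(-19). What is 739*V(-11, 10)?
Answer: 5912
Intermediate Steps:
y = 19
V(s, Z) = 19 + s (V(s, Z) = s + 19 = 19 + s)
739*V(-11, 10) = 739*(19 - 11) = 739*8 = 5912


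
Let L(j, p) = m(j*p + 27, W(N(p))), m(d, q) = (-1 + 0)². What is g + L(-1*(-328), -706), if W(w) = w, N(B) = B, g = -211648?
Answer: -211647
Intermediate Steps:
m(d, q) = 1 (m(d, q) = (-1)² = 1)
L(j, p) = 1
g + L(-1*(-328), -706) = -211648 + 1 = -211647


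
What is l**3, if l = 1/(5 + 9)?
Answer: 1/2744 ≈ 0.00036443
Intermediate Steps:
l = 1/14 ≈ 0.071429
l**3 = (1/14)**3 = 1/2744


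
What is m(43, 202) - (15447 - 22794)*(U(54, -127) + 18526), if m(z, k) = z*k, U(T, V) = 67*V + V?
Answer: 72670516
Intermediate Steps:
U(T, V) = 68*V
m(z, k) = k*z
m(43, 202) - (15447 - 22794)*(U(54, -127) + 18526) = 202*43 - (15447 - 22794)*(68*(-127) + 18526) = 8686 - (-7347)*(-8636 + 18526) = 8686 - (-7347)*9890 = 8686 - 1*(-72661830) = 8686 + 72661830 = 72670516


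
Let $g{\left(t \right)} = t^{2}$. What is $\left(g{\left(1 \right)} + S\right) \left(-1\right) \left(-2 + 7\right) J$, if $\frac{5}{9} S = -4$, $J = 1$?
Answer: $31$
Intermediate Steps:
$S = - \frac{36}{5}$ ($S = \frac{9}{5} \left(-4\right) = - \frac{36}{5} \approx -7.2$)
$\left(g{\left(1 \right)} + S\right) \left(-1\right) \left(-2 + 7\right) J = \left(1^{2} - \frac{36}{5}\right) \left(-1\right) \left(-2 + 7\right) 1 = \left(1 - \frac{36}{5}\right) \left(-1\right) 5 \cdot 1 = \left(- \frac{31}{5}\right) \left(-1\right) 5 = \frac{31}{5} \cdot 5 = 31$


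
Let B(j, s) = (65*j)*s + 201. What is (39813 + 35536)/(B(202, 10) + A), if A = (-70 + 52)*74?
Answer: 75349/130169 ≈ 0.57886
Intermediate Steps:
B(j, s) = 201 + 65*j*s (B(j, s) = 65*j*s + 201 = 201 + 65*j*s)
A = -1332 (A = -18*74 = -1332)
(39813 + 35536)/(B(202, 10) + A) = (39813 + 35536)/((201 + 65*202*10) - 1332) = 75349/((201 + 131300) - 1332) = 75349/(131501 - 1332) = 75349/130169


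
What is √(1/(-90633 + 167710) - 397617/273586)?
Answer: I*√108999145192676414/273859586 ≈ 1.2055*I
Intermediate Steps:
√(1/(-90633 + 167710) - 397617/273586) = √(1/77077 - 397617*1/273586) = √(1/77077 - 397617/273586) = √(-30646851923/21087188122) = I*√108999145192676414/273859586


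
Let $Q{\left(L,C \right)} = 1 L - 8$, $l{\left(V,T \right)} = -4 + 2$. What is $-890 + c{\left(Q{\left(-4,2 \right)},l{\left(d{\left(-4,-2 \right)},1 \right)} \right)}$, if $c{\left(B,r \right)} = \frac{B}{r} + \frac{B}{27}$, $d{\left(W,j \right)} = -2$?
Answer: $- \frac{7960}{9} \approx -884.44$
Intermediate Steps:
$l{\left(V,T \right)} = -2$
$Q{\left(L,C \right)} = -8 + L$ ($Q{\left(L,C \right)} = L - 8 = -8 + L$)
$c{\left(B,r \right)} = \frac{B}{27} + \frac{B}{r}$ ($c{\left(B,r \right)} = \frac{B}{r} + B \frac{1}{27} = \frac{B}{r} + \frac{B}{27} = \frac{B}{27} + \frac{B}{r}$)
$-890 + c{\left(Q{\left(-4,2 \right)},l{\left(d{\left(-4,-2 \right)},1 \right)} \right)} = -890 + \left(\frac{-8 - 4}{27} + \frac{-8 - 4}{-2}\right) = -890 + \left(\frac{1}{27} \left(-12\right) - -6\right) = -890 + \left(- \frac{4}{9} + 6\right) = -890 + \frac{50}{9} = - \frac{7960}{9}$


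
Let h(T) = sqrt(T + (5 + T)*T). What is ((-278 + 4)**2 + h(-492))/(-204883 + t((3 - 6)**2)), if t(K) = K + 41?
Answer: -75076/204833 - 54*sqrt(82)/204833 ≈ -0.36891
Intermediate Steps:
t(K) = 41 + K
h(T) = sqrt(T + T*(5 + T))
((-278 + 4)**2 + h(-492))/(-204883 + t((3 - 6)**2)) = ((-278 + 4)**2 + sqrt(-492*(6 - 492)))/(-204883 + (41 + (3 - 6)**2)) = ((-274)**2 + sqrt(-492*(-486)))/(-204883 + (41 + (-3)**2)) = (75076 + sqrt(239112))/(-204883 + (41 + 9)) = (75076 + 54*sqrt(82))/(-204883 + 50) = (75076 + 54*sqrt(82))/(-204833) = (75076 + 54*sqrt(82))*(-1/204833) = -75076/204833 - 54*sqrt(82)/204833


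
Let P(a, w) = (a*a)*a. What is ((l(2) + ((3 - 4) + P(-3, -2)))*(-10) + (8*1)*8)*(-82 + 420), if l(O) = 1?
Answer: 112892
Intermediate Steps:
P(a, w) = a**3 (P(a, w) = a**2*a = a**3)
((l(2) + ((3 - 4) + P(-3, -2)))*(-10) + (8*1)*8)*(-82 + 420) = ((1 + ((3 - 4) + (-3)**3))*(-10) + (8*1)*8)*(-82 + 420) = ((1 + (-1 - 27))*(-10) + 8*8)*338 = ((1 - 28)*(-10) + 64)*338 = (-27*(-10) + 64)*338 = (270 + 64)*338 = 334*338 = 112892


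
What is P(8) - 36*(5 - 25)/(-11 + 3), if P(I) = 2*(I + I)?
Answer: -58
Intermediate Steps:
P(I) = 4*I (P(I) = 2*(2*I) = 4*I)
P(8) - 36*(5 - 25)/(-11 + 3) = 4*8 - 36*(5 - 25)/(-11 + 3) = 32 - (-720)/(-8) = 32 - (-720)*(-1)/8 = 32 - 36*5/2 = 32 - 90 = -58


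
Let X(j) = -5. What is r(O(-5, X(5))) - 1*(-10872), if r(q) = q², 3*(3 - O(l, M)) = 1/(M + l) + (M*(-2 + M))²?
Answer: 17514009/100 ≈ 1.7514e+5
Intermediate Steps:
O(l, M) = 3 - 1/(3*(M + l)) - M²*(-2 + M)²/3 (O(l, M) = 3 - (1/(M + l) + (M*(-2 + M))²)/3 = 3 - (1/(M + l) + M²*(-2 + M)²)/3 = 3 + (-1/(3*(M + l)) - M²*(-2 + M)²/3) = 3 - 1/(3*(M + l)) - M²*(-2 + M)²/3)
r(O(-5, X(5))) - 1*(-10872) = ((-1 + 9*(-5) + 9*(-5) - 1*(-5)³*(-2 - 5)² - 1*(-5)*(-5)²*(-2 - 5)²)/(3*(-5 - 5)))² - 1*(-10872) = ((⅓)*(-1 - 45 - 45 - 1*(-125)*(-7)² - 1*(-5)*25*(-7)²)/(-10))² + 10872 = ((⅓)*(-⅒)*(-1 - 45 - 45 - 1*(-125)*49 - 1*(-5)*25*49))² + 10872 = ((⅓)*(-⅒)*(-1 - 45 - 45 + 6125 + 6125))² + 10872 = ((⅓)*(-⅒)*12159)² + 10872 = (-4053/10)² + 10872 = 16426809/100 + 10872 = 17514009/100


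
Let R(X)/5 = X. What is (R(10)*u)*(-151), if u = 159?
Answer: -1200450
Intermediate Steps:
R(X) = 5*X
(R(10)*u)*(-151) = ((5*10)*159)*(-151) = (50*159)*(-151) = 7950*(-151) = -1200450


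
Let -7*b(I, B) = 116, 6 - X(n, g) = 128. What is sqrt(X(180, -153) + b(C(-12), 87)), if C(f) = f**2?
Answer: I*sqrt(6790)/7 ≈ 11.772*I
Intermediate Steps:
X(n, g) = -122 (X(n, g) = 6 - 1*128 = 6 - 128 = -122)
b(I, B) = -116/7 (b(I, B) = -1/7*116 = -116/7)
sqrt(X(180, -153) + b(C(-12), 87)) = sqrt(-122 - 116/7) = sqrt(-970/7) = I*sqrt(6790)/7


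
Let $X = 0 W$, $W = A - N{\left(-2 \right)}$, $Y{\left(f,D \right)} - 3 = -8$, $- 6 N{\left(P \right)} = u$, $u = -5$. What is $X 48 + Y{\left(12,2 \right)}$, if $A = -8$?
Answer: $-5$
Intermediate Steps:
$N{\left(P \right)} = \frac{5}{6}$ ($N{\left(P \right)} = \left(- \frac{1}{6}\right) \left(-5\right) = \frac{5}{6}$)
$Y{\left(f,D \right)} = -5$ ($Y{\left(f,D \right)} = 3 - 8 = -5$)
$W = - \frac{53}{6}$ ($W = -8 - \frac{5}{6} = - \frac{53}{6} \approx -8.8333$)
$X = 0$ ($X = 0 \left(- \frac{53}{6}\right) = 0$)
$X 48 + Y{\left(12,2 \right)} = 0 \cdot 48 - 5 = 0 - 5 = -5$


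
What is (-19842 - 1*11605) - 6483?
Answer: -37930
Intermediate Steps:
(-19842 - 1*11605) - 6483 = (-19842 - 11605) - 6483 = -31447 - 6483 = -37930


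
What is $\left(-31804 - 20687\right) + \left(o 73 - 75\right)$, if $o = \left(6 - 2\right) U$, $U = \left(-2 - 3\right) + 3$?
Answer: $-53150$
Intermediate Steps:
$U = -2$ ($U = -5 + 3 = -2$)
$o = -8$ ($o = \left(6 - 2\right) \left(-2\right) = 4 \left(-2\right) = -8$)
$\left(-31804 - 20687\right) + \left(o 73 - 75\right) = \left(-31804 - 20687\right) - 659 = -52491 - 659 = -53150$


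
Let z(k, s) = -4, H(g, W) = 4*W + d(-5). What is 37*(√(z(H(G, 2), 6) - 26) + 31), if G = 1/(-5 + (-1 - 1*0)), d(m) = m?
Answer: 1147 + 37*I*√30 ≈ 1147.0 + 202.66*I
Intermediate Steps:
G = -⅙ (G = 1/(-5 + (-1 + 0)) = 1/(-5 - 1) = 1/(-6) = -⅙ ≈ -0.16667)
H(g, W) = -5 + 4*W (H(g, W) = 4*W - 5 = -5 + 4*W)
37*(√(z(H(G, 2), 6) - 26) + 31) = 37*(√(-4 - 26) + 31) = 37*(√(-30) + 31) = 37*(I*√30 + 31) = 37*(31 + I*√30) = 1147 + 37*I*√30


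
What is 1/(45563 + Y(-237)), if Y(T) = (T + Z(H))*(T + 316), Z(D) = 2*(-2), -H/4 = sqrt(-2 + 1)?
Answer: 1/26524 ≈ 3.7702e-5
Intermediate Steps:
H = -4*I (H = -4*sqrt(-2 + 1) = -4*I ≈ -4.0*I)
Z(D) = -4
Y(T) = (-4 + T)*(316 + T) (Y(T) = (T - 4)*(T + 316) = (-4 + T)*(316 + T))
1/(45563 + Y(-237)) = 1/(45563 + (-1264 + (-237)**2 + 312*(-237))) = 1/(45563 + (-1264 + 56169 - 73944)) = 1/(45563 - 19039) = 1/26524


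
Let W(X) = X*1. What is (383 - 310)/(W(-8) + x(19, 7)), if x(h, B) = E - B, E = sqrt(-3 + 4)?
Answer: -73/14 ≈ -5.2143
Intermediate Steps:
W(X) = X
E = 1 (E = sqrt(1) = 1)
x(h, B) = 1 - B
(383 - 310)/(W(-8) + x(19, 7)) = (383 - 310)/(-8 + (1 - 1*7)) = 73/(-8 + (1 - 7)) = 73/(-8 - 6) = 73/(-14) = 73*(-1/14) = -73/14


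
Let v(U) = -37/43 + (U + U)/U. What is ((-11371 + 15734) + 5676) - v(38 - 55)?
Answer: 431628/43 ≈ 10038.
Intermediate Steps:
v(U) = 49/43 (v(U) = -37*1/43 + (2*U)/U = -37/43 + 2 = 49/43)
((-11371 + 15734) + 5676) - v(38 - 55) = ((-11371 + 15734) + 5676) - 1*49/43 = (4363 + 5676) - 49/43 = 10039 - 49/43 = 431628/43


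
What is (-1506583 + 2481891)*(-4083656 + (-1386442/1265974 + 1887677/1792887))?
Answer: -4520002247721248700491536/1134874163469 ≈ -3.9828e+12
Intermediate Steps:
(-1506583 + 2481891)*(-4083656 + (-1386442/1265974 + 1887677/1792887)) = 975308*(-4083656 + (-1386442*1/1265974 + 1887677*(1/1792887))) = 975308*(-4083656 + (-693221/632987 + 1887677/1792887)) = 975308*(-4083656 - 47991917828/1134874163469) = 975308*(-4634435734887080492/1134874163469) = -4520002247721248700491536/1134874163469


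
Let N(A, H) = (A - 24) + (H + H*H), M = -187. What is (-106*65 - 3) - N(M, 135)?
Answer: -25042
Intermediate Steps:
N(A, H) = -24 + A + H + H**2 (N(A, H) = (-24 + A) + (H + H**2) = -24 + A + H + H**2)
(-106*65 - 3) - N(M, 135) = (-106*65 - 3) - (-24 - 187 + 135 + 135**2) = (-6890 - 3) - (-24 - 187 + 135 + 18225) = -6893 - 1*18149 = -6893 - 18149 = -25042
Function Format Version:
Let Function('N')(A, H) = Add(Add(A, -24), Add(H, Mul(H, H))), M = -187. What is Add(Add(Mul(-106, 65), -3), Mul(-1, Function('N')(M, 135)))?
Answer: -25042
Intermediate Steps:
Function('N')(A, H) = Add(-24, A, H, Pow(H, 2)) (Function('N')(A, H) = Add(Add(-24, A), Add(H, Pow(H, 2))) = Add(-24, A, H, Pow(H, 2)))
Add(Add(Mul(-106, 65), -3), Mul(-1, Function('N')(M, 135))) = Add(Add(Mul(-106, 65), -3), Mul(-1, Add(-24, -187, 135, Pow(135, 2)))) = Add(Add(-6890, -3), Mul(-1, Add(-24, -187, 135, 18225))) = Add(-6893, Mul(-1, 18149)) = Add(-6893, -18149) = -25042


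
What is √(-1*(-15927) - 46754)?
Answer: I*√30827 ≈ 175.58*I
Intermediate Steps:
√(-1*(-15927) - 46754) = √(15927 - 46754) = √(-30827) = I*√30827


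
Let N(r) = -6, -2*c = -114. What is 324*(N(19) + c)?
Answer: 16524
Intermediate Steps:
c = 57 (c = -½*(-114) = 57)
324*(N(19) + c) = 324*(-6 + 57) = 324*51 = 16524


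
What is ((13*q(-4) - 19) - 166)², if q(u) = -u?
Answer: 17689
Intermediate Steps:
((13*q(-4) - 19) - 166)² = ((13*(-1*(-4)) - 19) - 166)² = ((13*4 - 19) - 166)² = ((52 - 19) - 166)² = (33 - 166)² = (-133)² = 17689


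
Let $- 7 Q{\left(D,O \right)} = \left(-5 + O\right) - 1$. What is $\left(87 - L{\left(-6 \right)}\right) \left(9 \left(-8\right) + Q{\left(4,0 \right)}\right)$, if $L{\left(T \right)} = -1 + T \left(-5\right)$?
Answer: $- \frac{28884}{7} \approx -4126.3$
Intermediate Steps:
$L{\left(T \right)} = -1 - 5 T$
$Q{\left(D,O \right)} = \frac{6}{7} - \frac{O}{7}$ ($Q{\left(D,O \right)} = - \frac{\left(-5 + O\right) - 1}{7} = - \frac{-6 + O}{7} = \frac{6}{7} - \frac{O}{7}$)
$\left(87 - L{\left(-6 \right)}\right) \left(9 \left(-8\right) + Q{\left(4,0 \right)}\right) = \left(87 - \left(-1 - -30\right)\right) \left(9 \left(-8\right) + \left(\frac{6}{7} - 0\right)\right) = \left(87 - \left(-1 + 30\right)\right) \left(-72 + \left(\frac{6}{7} + 0\right)\right) = \left(87 - 29\right) \left(-72 + \frac{6}{7}\right) = \left(87 - 29\right) \left(- \frac{498}{7}\right) = 58 \left(- \frac{498}{7}\right) = - \frac{28884}{7}$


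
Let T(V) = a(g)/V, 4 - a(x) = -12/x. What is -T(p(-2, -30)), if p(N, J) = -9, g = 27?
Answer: 40/81 ≈ 0.49383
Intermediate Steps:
a(x) = 4 + 12/x (a(x) = 4 - (-12)/x = 4 + 12/x)
T(V) = 40/(9*V) (T(V) = (4 + 12/27)/V = (4 + 12*(1/27))/V = (4 + 4/9)/V = 40/(9*V))
-T(p(-2, -30)) = -40/(9*(-9)) = -40*(-1)/(9*9) = -1*(-40/81) = 40/81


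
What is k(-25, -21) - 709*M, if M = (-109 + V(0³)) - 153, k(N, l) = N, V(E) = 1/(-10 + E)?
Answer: 1858039/10 ≈ 1.8580e+5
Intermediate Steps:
M = -2621/10 (M = (-109 + 1/(-10 + 0³)) - 153 = (-109 + 1/(-10 + 0)) - 153 = (-109 + 1/(-10)) - 153 = (-109 - ⅒) - 153 = -1091/10 - 153 = -2621/10 ≈ -262.10)
k(-25, -21) - 709*M = -25 - 709*(-2621/10) = -25 + 1858289/10 = 1858039/10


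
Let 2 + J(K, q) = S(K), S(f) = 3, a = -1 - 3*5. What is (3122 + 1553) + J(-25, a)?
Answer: 4676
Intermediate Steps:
a = -16 (a = -1 - 15 = -16)
J(K, q) = 1 (J(K, q) = -2 + 3 = 1)
(3122 + 1553) + J(-25, a) = (3122 + 1553) + 1 = 4675 + 1 = 4676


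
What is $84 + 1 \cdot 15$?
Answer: $99$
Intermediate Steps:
$84 + 1 \cdot 15 = 84 + 15 = 99$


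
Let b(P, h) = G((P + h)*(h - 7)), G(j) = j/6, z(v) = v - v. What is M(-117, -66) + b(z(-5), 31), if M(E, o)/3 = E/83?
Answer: 9941/83 ≈ 119.77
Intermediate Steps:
z(v) = 0
M(E, o) = 3*E/83 (M(E, o) = 3*(E/83) = 3*E/83)
G(j) = j/6 (G(j) = j*(⅙) = j/6)
b(P, h) = (-7 + h)*(P + h)/6 (b(P, h) = ((P + h)*(h - 7))/6 = ((P + h)*(-7 + h))/6 = ((-7 + h)*(P + h))/6 = (-7 + h)*(P + h)/6)
M(-117, -66) + b(z(-5), 31) = (3/83)*(-117) + (-7/6*0 - 7/6*31 + (⅙)*31² + (⅙)*0*31) = -351/83 + (0 - 217/6 + (⅙)*961 + 0) = -351/83 + (0 - 217/6 + 961/6 + 0) = -351/83 + 124 = 9941/83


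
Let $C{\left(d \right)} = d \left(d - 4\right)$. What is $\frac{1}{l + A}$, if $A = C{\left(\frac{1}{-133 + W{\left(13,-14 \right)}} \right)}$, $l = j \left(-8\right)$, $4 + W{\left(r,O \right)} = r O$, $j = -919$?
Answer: $\frac{101761}{748148149} \approx 0.00013602$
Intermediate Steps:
$W{\left(r,O \right)} = -4 + O r$ ($W{\left(r,O \right)} = -4 + r O = -4 + O r$)
$C{\left(d \right)} = d \left(-4 + d\right)$
$l = 7352$ ($l = \left(-919\right) \left(-8\right) = 7352$)
$A = \frac{1277}{101761}$ ($A = \frac{-4 + \frac{1}{-133 - 186}}{-133 - 186} = \frac{-4 + \frac{1}{-319}}{-319} = - \frac{-4 - \frac{1}{319}}{319} = \left(- \frac{1}{319}\right) \left(- \frac{1277}{319}\right) = \frac{1277}{101761} \approx 0.012549$)
$\frac{1}{l + A} = \frac{1}{7352 + \frac{1277}{101761}} = \frac{1}{\frac{748148149}{101761}} = \frac{101761}{748148149}$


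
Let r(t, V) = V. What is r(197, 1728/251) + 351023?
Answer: 88108501/251 ≈ 3.5103e+5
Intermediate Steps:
r(197, 1728/251) + 351023 = 1728/251 + 351023 = 88108501/251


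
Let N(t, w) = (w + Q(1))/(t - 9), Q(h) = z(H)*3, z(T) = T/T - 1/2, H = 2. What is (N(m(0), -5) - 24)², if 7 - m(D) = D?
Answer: 7921/16 ≈ 495.06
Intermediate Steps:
m(D) = 7 - D
z(T) = ½ (z(T) = 1 - 1*½ = 1 - ½ = ½)
Q(h) = 3/2 (Q(h) = (½)*3 = 3/2)
N(t, w) = (3/2 + w)/(-9 + t) (N(t, w) = (w + 3/2)/(t - 9) = (3/2 + w)/(-9 + t))
(N(m(0), -5) - 24)² = ((3/2 - 5)/(-9 + (7 - 1*0)) - 24)² = (-7/2/(-9 + (7 + 0)) - 24)² = (-7/2/(-9 + 7) - 24)² = (-7/2/(-2) - 24)² = (-½*(-7/2) - 24)² = (7/4 - 24)² = (-89/4)² = 7921/16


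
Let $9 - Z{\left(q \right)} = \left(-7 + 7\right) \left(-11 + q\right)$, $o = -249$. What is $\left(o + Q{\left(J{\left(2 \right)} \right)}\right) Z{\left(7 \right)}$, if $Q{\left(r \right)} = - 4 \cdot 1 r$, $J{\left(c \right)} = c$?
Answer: $-2313$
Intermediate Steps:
$Q{\left(r \right)} = - 4 r$
$Z{\left(q \right)} = 9$ ($Z{\left(q \right)} = 9 - \left(-7 + 7\right) \left(-11 + q\right) = 9 - 0 \left(-11 + q\right) = 9 - 0 = 9 + 0 = 9$)
$\left(o + Q{\left(J{\left(2 \right)} \right)}\right) Z{\left(7 \right)} = \left(-249 - 8\right) 9 = \left(-257\right) 9 = -2313$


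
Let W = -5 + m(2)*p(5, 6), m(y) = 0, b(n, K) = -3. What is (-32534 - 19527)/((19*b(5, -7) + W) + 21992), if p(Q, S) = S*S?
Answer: -52061/21930 ≈ -2.3740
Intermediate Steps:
p(Q, S) = S²
W = -5 (W = -5 + 0*6² = -5 + 0*36 = -5 + 0 = -5)
(-32534 - 19527)/((19*b(5, -7) + W) + 21992) = (-32534 - 19527)/((19*(-3) - 5) + 21992) = -52061/((-57 - 5) + 21992) = -52061/(-62 + 21992) = -52061/21930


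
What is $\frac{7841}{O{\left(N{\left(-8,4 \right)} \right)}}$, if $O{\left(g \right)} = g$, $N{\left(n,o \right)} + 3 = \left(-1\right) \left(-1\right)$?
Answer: $- \frac{7841}{2} \approx -3920.5$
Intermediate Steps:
$N{\left(n,o \right)} = -2$ ($N{\left(n,o \right)} = -3 - -1 = -3 + 1 = -2$)
$\frac{7841}{O{\left(N{\left(-8,4 \right)} \right)}} = \frac{7841}{-2} = 7841 \left(- \frac{1}{2}\right) = - \frac{7841}{2}$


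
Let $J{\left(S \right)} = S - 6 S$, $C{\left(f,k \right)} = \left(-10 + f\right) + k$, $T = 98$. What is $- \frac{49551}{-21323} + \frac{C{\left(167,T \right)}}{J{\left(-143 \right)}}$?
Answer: $\frac{8173266}{3049189} \approx 2.6805$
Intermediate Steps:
$C{\left(f,k \right)} = -10 + f + k$
$J{\left(S \right)} = - 5 S$
$- \frac{49551}{-21323} + \frac{C{\left(167,T \right)}}{J{\left(-143 \right)}} = - \frac{49551}{-21323} + \frac{-10 + 167 + 98}{\left(-5\right) \left(-143\right)} = \left(-49551\right) \left(- \frac{1}{21323}\right) + \frac{255}{715} = \frac{49551}{21323} + 255 \cdot \frac{1}{715} = \frac{49551}{21323} + \frac{51}{143} = \frac{8173266}{3049189}$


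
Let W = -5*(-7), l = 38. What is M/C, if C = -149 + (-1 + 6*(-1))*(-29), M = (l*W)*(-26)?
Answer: -17290/27 ≈ -640.37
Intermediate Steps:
W = 35
M = -34580 (M = (38*35)*(-26) = 1330*(-26) = -34580)
C = 54 (C = -149 + (-1 - 6)*(-29) = -149 - 7*(-29) = -149 + 203 = 54)
M/C = -34580/54 = -34580*1/54 = -17290/27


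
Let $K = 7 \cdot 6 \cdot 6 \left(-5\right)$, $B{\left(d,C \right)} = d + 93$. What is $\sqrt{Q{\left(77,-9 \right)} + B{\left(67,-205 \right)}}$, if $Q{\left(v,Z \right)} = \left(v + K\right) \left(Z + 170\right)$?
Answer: $i \sqrt{190303} \approx 436.24 i$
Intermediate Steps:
$B{\left(d,C \right)} = 93 + d$
$K = -1260$ ($K = 42 \left(-30\right) = -1260$)
$Q{\left(v,Z \right)} = \left(-1260 + v\right) \left(170 + Z\right)$ ($Q{\left(v,Z \right)} = \left(v - 1260\right) \left(Z + 170\right) = \left(-1260 + v\right) \left(170 + Z\right)$)
$\sqrt{Q{\left(77,-9 \right)} + B{\left(67,-205 \right)}} = \sqrt{\left(-214200 - -11340 + 170 \cdot 77 - 693\right) + \left(93 + 67\right)} = \sqrt{\left(-214200 + 11340 + 13090 - 693\right) + 160} = \sqrt{-190463 + 160} = \sqrt{-190303} = i \sqrt{190303}$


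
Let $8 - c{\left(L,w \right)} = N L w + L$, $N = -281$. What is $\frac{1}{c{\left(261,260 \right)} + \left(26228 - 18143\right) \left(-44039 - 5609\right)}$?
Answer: $- \frac{1}{382335673} \approx -2.6155 \cdot 10^{-9}$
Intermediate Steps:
$c{\left(L,w \right)} = 8 - L + 281 L w$ ($c{\left(L,w \right)} = 8 - \left(- 281 L w + L\right) = 8 - \left(L - 281 L w\right) = 8 + \left(- L + 281 L w\right) = 8 - L + 281 L w$)
$\frac{1}{c{\left(261,260 \right)} + \left(26228 - 18143\right) \left(-44039 - 5609\right)} = \frac{1}{\left(8 - 261 + 281 \cdot 261 \cdot 260\right) + \left(26228 - 18143\right) \left(-44039 - 5609\right)} = \frac{1}{\left(8 - 261 + 19068660\right) + 8085 \left(-49648\right)} = \frac{1}{19068407 - 401404080} = \frac{1}{-382335673} = - \frac{1}{382335673}$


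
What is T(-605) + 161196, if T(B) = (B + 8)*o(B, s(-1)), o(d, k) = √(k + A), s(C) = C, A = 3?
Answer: 161196 - 597*√2 ≈ 1.6035e+5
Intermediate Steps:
o(d, k) = √(3 + k) (o(d, k) = √(k + 3) = √(3 + k))
T(B) = √2*(8 + B) (T(B) = (B + 8)*√(3 - 1) = (8 + B)*√2 = √2*(8 + B))
T(-605) + 161196 = √2*(8 - 605) + 161196 = √2*(-597) + 161196 = -597*√2 + 161196 = 161196 - 597*√2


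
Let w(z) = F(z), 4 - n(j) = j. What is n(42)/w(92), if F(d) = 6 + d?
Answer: -19/49 ≈ -0.38775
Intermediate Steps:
n(j) = 4 - j
w(z) = 6 + z
n(42)/w(92) = (4 - 1*42)/(6 + 92) = (4 - 42)/98 = -38*1/98 = -19/49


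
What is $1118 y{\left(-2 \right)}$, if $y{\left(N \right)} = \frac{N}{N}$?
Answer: $1118$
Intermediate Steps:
$y{\left(N \right)} = 1$
$1118 y{\left(-2 \right)} = 1118 \cdot 1 = 1118$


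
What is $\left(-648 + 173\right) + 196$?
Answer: $-279$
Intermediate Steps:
$\left(-648 + 173\right) + 196 = -475 + 196 = -279$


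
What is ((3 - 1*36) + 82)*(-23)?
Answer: -1127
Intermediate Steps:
((3 - 1*36) + 82)*(-23) = ((3 - 36) + 82)*(-23) = (-33 + 82)*(-23) = 49*(-23) = -1127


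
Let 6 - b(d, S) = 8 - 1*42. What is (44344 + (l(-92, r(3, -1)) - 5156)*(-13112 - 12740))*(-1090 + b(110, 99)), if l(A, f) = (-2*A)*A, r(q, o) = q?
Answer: -599507907600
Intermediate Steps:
l(A, f) = -2*A**2
b(d, S) = 40 (b(d, S) = 6 - (8 - 1*42) = 6 - (8 - 42) = 6 - 1*(-34) = 6 + 34 = 40)
(44344 + (l(-92, r(3, -1)) - 5156)*(-13112 - 12740))*(-1090 + b(110, 99)) = (44344 + (-2*(-92)**2 - 5156)*(-13112 - 12740))*(-1090 + 40) = (44344 + (-2*8464 - 5156)*(-25852))*(-1050) = (44344 + (-16928 - 5156)*(-25852))*(-1050) = (44344 - 22084*(-25852))*(-1050) = (44344 + 570915568)*(-1050) = 570959912*(-1050) = -599507907600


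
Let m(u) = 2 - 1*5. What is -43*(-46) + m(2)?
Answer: 1975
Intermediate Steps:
m(u) = -3 (m(u) = 2 - 5 = -3)
-43*(-46) + m(2) = -43*(-46) - 3 = 1978 - 3 = 1975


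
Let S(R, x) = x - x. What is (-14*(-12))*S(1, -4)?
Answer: 0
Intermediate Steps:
S(R, x) = 0
(-14*(-12))*S(1, -4) = -14*(-12)*0 = 168*0 = 0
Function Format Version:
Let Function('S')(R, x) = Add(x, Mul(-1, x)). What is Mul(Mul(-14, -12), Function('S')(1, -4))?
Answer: 0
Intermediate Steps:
Function('S')(R, x) = 0
Mul(Mul(-14, -12), Function('S')(1, -4)) = Mul(Mul(-14, -12), 0) = Mul(168, 0) = 0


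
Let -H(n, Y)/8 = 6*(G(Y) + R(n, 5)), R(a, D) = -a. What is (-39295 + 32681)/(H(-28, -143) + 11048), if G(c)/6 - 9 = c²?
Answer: 3307/2941100 ≈ 0.0011244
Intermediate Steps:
G(c) = 54 + 6*c²
H(n, Y) = -2592 - 288*Y² + 48*n (H(n, Y) = -48*((54 + 6*Y²) - n) = -48*(54 - n + 6*Y²) = -8*(324 - 6*n + 36*Y²) = -2592 - 288*Y² + 48*n)
(-39295 + 32681)/(H(-28, -143) + 11048) = (-39295 + 32681)/((-2592 - 288*(-143)² + 48*(-28)) + 11048) = -6614/((-2592 - 288*20449 - 1344) + 11048) = -6614/((-2592 - 5889312 - 1344) + 11048) = -6614/(-5893248 + 11048) = -6614/(-5882200) = -6614*(-1/5882200) = 3307/2941100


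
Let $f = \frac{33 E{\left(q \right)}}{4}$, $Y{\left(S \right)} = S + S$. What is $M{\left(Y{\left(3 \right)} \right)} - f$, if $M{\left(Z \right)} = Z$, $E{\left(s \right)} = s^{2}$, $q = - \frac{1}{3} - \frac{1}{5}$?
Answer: $\frac{274}{75} \approx 3.6533$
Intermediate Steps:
$q = - \frac{8}{15}$ ($q = \left(-1\right) \frac{1}{3} - \frac{1}{5} = - \frac{1}{3} - \frac{1}{5} = - \frac{8}{15} \approx -0.53333$)
$Y{\left(S \right)} = 2 S$
$f = \frac{176}{75}$ ($f = \frac{33 \left(- \frac{8}{15}\right)^{2}}{4} = 33 \cdot \frac{64}{225} \cdot \frac{1}{4} = \frac{704}{75} \cdot \frac{1}{4} = \frac{176}{75} \approx 2.3467$)
$M{\left(Y{\left(3 \right)} \right)} - f = 2 \cdot 3 - \frac{176}{75} = 6 - \frac{176}{75} = \frac{274}{75}$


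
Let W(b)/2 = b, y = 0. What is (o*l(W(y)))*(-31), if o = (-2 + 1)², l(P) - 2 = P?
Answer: -62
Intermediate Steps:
W(b) = 2*b
l(P) = 2 + P
o = 1 (o = (-1)² = 1)
(o*l(W(y)))*(-31) = (1*(2 + 2*0))*(-31) = (1*(2 + 0))*(-31) = (1*2)*(-31) = 2*(-31) = -62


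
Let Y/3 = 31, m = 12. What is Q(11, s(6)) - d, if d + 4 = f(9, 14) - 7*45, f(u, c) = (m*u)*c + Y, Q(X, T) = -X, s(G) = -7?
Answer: -1297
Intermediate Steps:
Y = 93 (Y = 3*31 = 93)
f(u, c) = 93 + 12*c*u (f(u, c) = (12*u)*c + 93 = 12*c*u + 93 = 93 + 12*c*u)
d = 1286 (d = -4 + ((93 + 12*14*9) - 7*45) = -4 + ((93 + 1512) - 1*315) = -4 + (1605 - 315) = -4 + 1290 = 1286)
Q(11, s(6)) - d = -1*11 - 1*1286 = -11 - 1286 = -1297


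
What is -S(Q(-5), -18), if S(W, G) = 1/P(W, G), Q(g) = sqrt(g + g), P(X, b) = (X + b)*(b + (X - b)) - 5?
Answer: -I/(-15*I + 18*sqrt(10)) ≈ 0.004329 - 0.016427*I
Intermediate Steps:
P(X, b) = -5 + X*(X + b) (P(X, b) = (X + b)*X - 5 = X*(X + b) - 5 = -5 + X*(X + b))
Q(g) = sqrt(2)*sqrt(g) (Q(g) = sqrt(2*g) = sqrt(2)*sqrt(g))
S(W, G) = 1/(-5 + W**2 + G*W) (S(W, G) = 1/(-5 + W**2 + W*G) = 1/(-5 + W**2 + G*W))
-S(Q(-5), -18) = -1/(-5 + (sqrt(2)*sqrt(-5))**2 - 18*sqrt(2)*sqrt(-5)) = -1/(-5 + (sqrt(2)*(I*sqrt(5)))**2 - 18*sqrt(2)*I*sqrt(5)) = -1/(-5 + (I*sqrt(10))**2 - 18*I*sqrt(10)) = -1/(-5 - 10 - 18*I*sqrt(10)) = -1/(-15 - 18*I*sqrt(10))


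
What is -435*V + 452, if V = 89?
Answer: -38263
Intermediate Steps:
-435*V + 452 = -435*89 + 452 = -38715 + 452 = -38263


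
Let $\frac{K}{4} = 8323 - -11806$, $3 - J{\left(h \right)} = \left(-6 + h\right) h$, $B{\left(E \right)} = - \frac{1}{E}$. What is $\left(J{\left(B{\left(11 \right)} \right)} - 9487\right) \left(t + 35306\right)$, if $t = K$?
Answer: $- \frac{132920917682}{121} \approx -1.0985 \cdot 10^{9}$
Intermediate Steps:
$J{\left(h \right)} = 3 - h \left(-6 + h\right)$ ($J{\left(h \right)} = 3 - \left(-6 + h\right) h = 3 - h \left(-6 + h\right)$)
$K = 80516$ ($K = 4 \left(8323 - -11806\right) = 4 \left(8323 + 11806\right) = 4 \cdot 20129 = 80516$)
$t = 80516$
$\left(J{\left(B{\left(11 \right)} \right)} - 9487\right) \left(t + 35306\right) = \left(\left(3 - \left(- \frac{1}{11}\right)^{2} + 6 \left(- \frac{1}{11}\right)\right) - 9487\right) \left(80516 + 35306\right) = \left(\left(3 - \left(\left(-1\right) \frac{1}{11}\right)^{2} + 6 \left(\left(-1\right) \frac{1}{11}\right)\right) - 9487\right) 115822 = \left(\left(3 - \left(- \frac{1}{11}\right)^{2} + 6 \left(- \frac{1}{11}\right)\right) - 9487\right) 115822 = \left(\left(3 - \frac{1}{121} - \frac{6}{11}\right) - 9487\right) 115822 = \left(\frac{296}{121} - 9487\right) 115822 = \left(- \frac{1147631}{121}\right) 115822 = - \frac{132920917682}{121}$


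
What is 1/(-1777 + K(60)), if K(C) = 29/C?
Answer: -60/106591 ≈ -0.00056290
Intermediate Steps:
1/(-1777 + K(60)) = 1/(-1777 + 29/60) = 1/(-106591/60) = -60/106591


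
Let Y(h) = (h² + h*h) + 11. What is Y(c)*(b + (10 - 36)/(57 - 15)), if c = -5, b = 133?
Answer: 169580/21 ≈ 8075.2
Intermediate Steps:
Y(h) = 11 + 2*h² (Y(h) = (h² + h²) + 11 = 2*h² + 11 = 11 + 2*h²)
Y(c)*(b + (10 - 36)/(57 - 15)) = (11 + 2*(-5)²)*(133 + (10 - 36)/(57 - 15)) = (11 + 2*25)*(133 - 26/42) = (11 + 50)*(133 - 26*1/42) = 61*(133 - 13/21) = 61*(2780/21) = 169580/21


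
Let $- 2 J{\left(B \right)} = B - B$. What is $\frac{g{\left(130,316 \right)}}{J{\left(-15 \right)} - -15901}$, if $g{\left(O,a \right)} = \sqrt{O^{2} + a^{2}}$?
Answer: $\frac{34 \sqrt{101}}{15901} \approx 0.021489$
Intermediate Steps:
$J{\left(B \right)} = 0$ ($J{\left(B \right)} = - \frac{B - B}{2} = \left(- \frac{1}{2}\right) 0 = 0$)
$\frac{g{\left(130,316 \right)}}{J{\left(-15 \right)} - -15901} = \frac{\sqrt{130^{2} + 316^{2}}}{0 - -15901} = \frac{\sqrt{16900 + 99856}}{0 + 15901} = \frac{\sqrt{116756}}{15901} = 34 \sqrt{101} \cdot \frac{1}{15901} = \frac{34 \sqrt{101}}{15901}$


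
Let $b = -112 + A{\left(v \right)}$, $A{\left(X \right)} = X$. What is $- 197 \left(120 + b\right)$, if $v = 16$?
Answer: $-4728$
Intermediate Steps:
$b = -96$ ($b = -112 + 16 = -96$)
$- 197 \left(120 + b\right) = - 197 \left(120 - 96\right) = \left(-197\right) 24 = -4728$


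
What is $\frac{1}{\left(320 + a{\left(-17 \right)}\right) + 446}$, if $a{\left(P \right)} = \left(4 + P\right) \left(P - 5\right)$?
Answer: $\frac{1}{1052} \approx 0.00095057$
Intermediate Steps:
$a{\left(P \right)} = \left(-5 + P\right) \left(4 + P\right)$ ($a{\left(P \right)} = \left(4 + P\right) \left(-5 + P\right) = \left(-5 + P\right) \left(4 + P\right)$)
$\frac{1}{\left(320 + a{\left(-17 \right)}\right) + 446} = \frac{1}{\left(320 - \left(3 - 289\right)\right) + 446} = \frac{1}{\left(320 + \left(-20 + 289 + 17\right)\right) + 446} = \frac{1}{\left(320 + 286\right) + 446} = \frac{1}{606 + 446} = \frac{1}{1052}$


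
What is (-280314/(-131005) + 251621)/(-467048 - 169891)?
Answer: -32963889419/83442193695 ≈ -0.39505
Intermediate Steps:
(-280314/(-131005) + 251621)/(-467048 - 169891) = (-280314*(-1/131005) + 251621)/(-636939) = (280314/131005 + 251621)*(-1/636939) = (32963889419/131005)*(-1/636939) = -32963889419/83442193695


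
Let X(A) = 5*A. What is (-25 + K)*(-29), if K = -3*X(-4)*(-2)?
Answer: 4205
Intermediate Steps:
K = -120 (K = -15*(-4)*(-2) = -3*(-20)*(-2) = 60*(-2) = -120)
(-25 + K)*(-29) = (-25 - 120)*(-29) = -145*(-29) = 4205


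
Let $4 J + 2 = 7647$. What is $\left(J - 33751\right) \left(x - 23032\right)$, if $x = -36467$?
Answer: $\frac{7577733141}{4} \approx 1.8944 \cdot 10^{9}$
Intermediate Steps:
$J = \frac{7645}{4}$ ($J = - \frac{1}{2} + \frac{1}{4} \cdot 7647 = - \frac{1}{2} + \frac{7647}{4} = \frac{7645}{4} \approx 1911.3$)
$\left(J - 33751\right) \left(x - 23032\right) = \left(\frac{7645}{4} - 33751\right) \left(-36467 - 23032\right) = \left(- \frac{127359}{4}\right) \left(-59499\right) = \frac{7577733141}{4}$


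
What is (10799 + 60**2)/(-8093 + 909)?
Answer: -14399/7184 ≈ -2.0043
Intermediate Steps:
(10799 + 60**2)/(-8093 + 909) = (10799 + 3600)/(-7184) = 14399*(-1/7184) = -14399/7184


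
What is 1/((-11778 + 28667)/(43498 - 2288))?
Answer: 41210/16889 ≈ 2.4400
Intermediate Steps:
1/((-11778 + 28667)/(43498 - 2288)) = 1/(16889/41210) = 41210/16889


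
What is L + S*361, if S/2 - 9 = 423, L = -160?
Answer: 311744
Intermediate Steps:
S = 864 (S = 18 + 2*423 = 18 + 846 = 864)
L + S*361 = -160 + 864*361 = -160 + 311904 = 311744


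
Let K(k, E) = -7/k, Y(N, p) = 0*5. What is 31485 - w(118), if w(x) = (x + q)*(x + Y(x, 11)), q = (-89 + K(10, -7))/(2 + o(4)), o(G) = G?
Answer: 193251/10 ≈ 19325.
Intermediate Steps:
Y(N, p) = 0
q = -299/20 (q = (-89 - 7/10)/(2 + 4) = (-89 - 7*1/10)/6 = (-89 - 7/10)*(1/6) = -897/10*1/6 = -299/20 ≈ -14.950)
w(x) = x*(-299/20 + x) (w(x) = (x - 299/20)*(x + 0) = (-299/20 + x)*x = x*(-299/20 + x))
31485 - w(118) = 31485 - 118*(-299 + 20*118)/20 = 31485 - 118*(-299 + 2360)/20 = 31485 - 118*2061/20 = 31485 - 1*121599/10 = 31485 - 121599/10 = 193251/10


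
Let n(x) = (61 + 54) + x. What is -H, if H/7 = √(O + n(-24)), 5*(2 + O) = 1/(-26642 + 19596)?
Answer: -7*√110462572870/35230 ≈ -66.038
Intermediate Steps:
n(x) = 115 + x
O = -70461/35230 (O = -2 + 1/(5*(-26642 + 19596)) = -2 + (⅕)/(-7046) = -2 + (⅕)*(-1/7046) = -2 - 1/35230 = -70461/35230 ≈ -2.0000)
H = 7*√110462572870/35230 (H = 7*√(-70461/35230 + (115 - 24)) = 7*√(-70461/35230 + 91) = 7*√(3135469/35230) = 7*(√110462572870/35230) = 7*√110462572870/35230 ≈ 66.038)
-H = -7*√110462572870/35230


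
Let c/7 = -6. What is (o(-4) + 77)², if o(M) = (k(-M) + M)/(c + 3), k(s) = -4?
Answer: 9066121/1521 ≈ 5960.6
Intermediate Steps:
c = -42 (c = 7*(-6) = -42)
o(M) = 4/39 - M/39 (o(M) = (-4 + M)/(-42 + 3) = (-4 + M)/(-39) = (-4 + M)*(-1/39) = 4/39 - M/39)
(o(-4) + 77)² = ((4/39 - 1/39*(-4)) + 77)² = ((4/39 + 4/39) + 77)² = (8/39 + 77)² = (3011/39)² = 9066121/1521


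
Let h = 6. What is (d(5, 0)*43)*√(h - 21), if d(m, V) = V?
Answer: 0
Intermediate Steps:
(d(5, 0)*43)*√(h - 21) = (0*43)*√(6 - 21) = 0*√(-15) = 0*(I*√15) = 0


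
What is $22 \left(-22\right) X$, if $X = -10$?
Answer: $4840$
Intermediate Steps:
$22 \left(-22\right) X = 22 \left(-22\right) \left(-10\right) = \left(-484\right) \left(-10\right) = 4840$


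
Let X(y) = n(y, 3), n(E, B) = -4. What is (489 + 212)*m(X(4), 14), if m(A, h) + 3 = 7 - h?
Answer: -7010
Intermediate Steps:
X(y) = -4
m(A, h) = 4 - h (m(A, h) = -3 + (7 - h) = 4 - h)
(489 + 212)*m(X(4), 14) = (489 + 212)*(4 - 1*14) = 701*(4 - 14) = 701*(-10) = -7010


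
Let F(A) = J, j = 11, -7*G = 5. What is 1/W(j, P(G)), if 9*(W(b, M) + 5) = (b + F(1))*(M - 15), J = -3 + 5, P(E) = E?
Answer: -63/1745 ≈ -0.036103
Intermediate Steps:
G = -5/7 (G = -⅐*5 = -5/7 ≈ -0.71429)
J = 2
F(A) = 2
W(b, M) = -5 + (-15 + M)*(2 + b)/9 (W(b, M) = -5 + ((b + 2)*(M - 15))/9 = -5 + ((2 + b)*(-15 + M))/9 = -5 + ((-15 + M)*(2 + b))/9 = -5 + (-15 + M)*(2 + b)/9)
1/W(j, P(G)) = 1/(-25/3 - 5/3*11 + (2/9)*(-5/7) + (⅑)*(-5/7)*11) = 1/(-25/3 - 55/3 - 10/63 - 55/63) = 1/(-1745/63) = -63/1745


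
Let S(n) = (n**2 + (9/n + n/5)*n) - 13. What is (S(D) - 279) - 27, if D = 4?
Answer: -1454/5 ≈ -290.80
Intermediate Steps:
S(n) = -13 + n**2 + n*(9/n + n/5) (S(n) = (n**2 + (9/n + n*(1/5))*n) - 13 = (n**2 + (9/n + n/5)*n) - 13 = (n**2 + n*(9/n + n/5)) - 13 = -13 + n**2 + n*(9/n + n/5))
(S(D) - 279) - 27 = ((-4 + (6/5)*4**2) - 279) - 27 = ((-4 + (6/5)*16) - 279) - 27 = ((-4 + 96/5) - 279) - 27 = (76/5 - 279) - 27 = -1319/5 - 27 = -1454/5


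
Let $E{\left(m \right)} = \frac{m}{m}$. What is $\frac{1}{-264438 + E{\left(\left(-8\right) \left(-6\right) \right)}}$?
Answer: $- \frac{1}{264437} \approx -3.7816 \cdot 10^{-6}$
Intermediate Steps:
$E{\left(m \right)} = 1$
$\frac{1}{-264438 + E{\left(\left(-8\right) \left(-6\right) \right)}} = \frac{1}{-264438 + 1} = \frac{1}{-264437} = - \frac{1}{264437}$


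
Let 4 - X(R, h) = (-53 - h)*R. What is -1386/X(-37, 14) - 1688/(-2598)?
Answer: 39286/32475 ≈ 1.2097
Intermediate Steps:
X(R, h) = 4 - R*(-53 - h) (X(R, h) = 4 - (-53 - h)*R = 4 - R*(-53 - h))
-1386/X(-37, 14) - 1688/(-2598) = -1386/(4 + 53*(-37) - 37*14) - 1688/(-2598) = -1386/(4 - 1961 - 518) - 1688*(-1/2598) = -1386/(-2475) + 844/1299 = -1386*(-1/2475) + 844/1299 = 14/25 + 844/1299 = 39286/32475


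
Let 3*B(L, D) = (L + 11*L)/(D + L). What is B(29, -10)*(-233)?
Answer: -27028/19 ≈ -1422.5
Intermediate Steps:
B(L, D) = 4*L/(D + L) (B(L, D) = ((L + 11*L)/(D + L))/3 = ((12*L)/(D + L))/3 = (12*L/(D + L))/3 = 4*L/(D + L))
B(29, -10)*(-233) = (4*29/(-10 + 29))*(-233) = (4*29/19)*(-233) = (4*29*(1/19))*(-233) = (116/19)*(-233) = -27028/19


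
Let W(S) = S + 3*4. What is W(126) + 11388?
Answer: 11526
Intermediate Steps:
W(S) = 12 + S (W(S) = S + 12 = 12 + S)
W(126) + 11388 = (12 + 126) + 11388 = 138 + 11388 = 11526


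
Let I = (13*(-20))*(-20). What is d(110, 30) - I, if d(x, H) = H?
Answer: -5170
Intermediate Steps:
I = 5200 (I = -260*(-20) = 5200)
d(110, 30) - I = 30 - 1*5200 = 30 - 5200 = -5170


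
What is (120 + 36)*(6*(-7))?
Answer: -6552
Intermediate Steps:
(120 + 36)*(6*(-7)) = 156*(-42) = -6552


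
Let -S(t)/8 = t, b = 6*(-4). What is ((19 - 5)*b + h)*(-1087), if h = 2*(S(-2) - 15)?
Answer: 363058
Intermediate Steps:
b = -24
S(t) = -8*t
h = 2 (h = 2*(-8*(-2) - 15) = 2*(16 - 15) = 2*1 = 2)
((19 - 5)*b + h)*(-1087) = ((19 - 5)*(-24) + 2)*(-1087) = (14*(-24) + 2)*(-1087) = (-336 + 2)*(-1087) = -334*(-1087) = 363058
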